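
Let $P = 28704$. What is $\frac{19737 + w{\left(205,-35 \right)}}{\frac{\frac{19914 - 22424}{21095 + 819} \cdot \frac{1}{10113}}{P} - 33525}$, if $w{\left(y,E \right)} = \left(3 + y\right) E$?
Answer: $- \frac{39621193604991648}{106630851377326855} \approx -0.37157$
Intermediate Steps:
$w{\left(y,E \right)} = E \left(3 + y\right)$
$\frac{19737 + w{\left(205,-35 \right)}}{\frac{\frac{19914 - 22424}{21095 + 819} \cdot \frac{1}{10113}}{P} - 33525} = \frac{19737 - 35 \left(3 + 205\right)}{\frac{\frac{19914 - 22424}{21095 + 819} \cdot \frac{1}{10113}}{28704} - 33525} = \frac{19737 - 7280}{- \frac{2510}{21914} \cdot \frac{1}{10113} \cdot \frac{1}{28704} - 33525} = \frac{19737 - 7280}{\left(-2510\right) \frac{1}{21914} \cdot \frac{1}{10113} \cdot \frac{1}{28704} - 33525} = \frac{12457}{\left(- \frac{1255}{10957}\right) \frac{1}{10113} \cdot \frac{1}{28704} - 33525} = \frac{12457}{\left(- \frac{1255}{110808141}\right) \frac{1}{28704} - 33525} = \frac{12457}{- \frac{1255}{3180636879264} - 33525} = \frac{12457}{- \frac{106630851377326855}{3180636879264}} = 12457 \left(- \frac{3180636879264}{106630851377326855}\right) = - \frac{39621193604991648}{106630851377326855}$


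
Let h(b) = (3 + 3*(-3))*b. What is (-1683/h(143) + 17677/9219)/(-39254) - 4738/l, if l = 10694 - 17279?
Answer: 11281567803/15681580460 ≈ 0.71942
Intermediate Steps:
h(b) = -6*b (h(b) = (3 - 9)*b = -6*b)
l = -6585
(-1683/h(143) + 17677/9219)/(-39254) - 4738/l = (-1683/((-6*143)) + 17677/9219)/(-39254) - 4738/(-6585) = (-1683/(-858) + 17677*(1/9219))*(-1/39254) - 4738*(-1/6585) = (-1683*(-1/858) + 17677/9219)*(-1/39254) + 4738/6585 = (51/26 + 17677/9219)*(-1/39254) + 4738/6585 = (929771/239694)*(-1/39254) + 4738/6585 = -929771/9408948276 + 4738/6585 = 11281567803/15681580460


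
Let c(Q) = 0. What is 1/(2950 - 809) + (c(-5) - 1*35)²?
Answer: 2622726/2141 ≈ 1225.0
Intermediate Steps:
1/(2950 - 809) + (c(-5) - 1*35)² = 1/(2950 - 809) + (0 - 1*35)² = 1/2141 + (0 - 35)² = 1/2141 + (-35)² = 1/2141 + 1225 = 2622726/2141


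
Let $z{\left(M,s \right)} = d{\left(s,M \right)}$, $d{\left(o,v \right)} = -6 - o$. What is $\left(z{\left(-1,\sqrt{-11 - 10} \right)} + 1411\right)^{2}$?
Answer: $\left(1405 - i \sqrt{21}\right)^{2} \approx 1.974 \cdot 10^{6} - 1.288 \cdot 10^{4} i$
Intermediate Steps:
$z{\left(M,s \right)} = -6 - s$
$\left(z{\left(-1,\sqrt{-11 - 10} \right)} + 1411\right)^{2} = \left(\left(-6 - \sqrt{-11 - 10}\right) + 1411\right)^{2} = \left(\left(-6 - \sqrt{-21}\right) + 1411\right)^{2} = \left(\left(-6 - i \sqrt{21}\right) + 1411\right)^{2} = \left(1405 - i \sqrt{21}\right)^{2}$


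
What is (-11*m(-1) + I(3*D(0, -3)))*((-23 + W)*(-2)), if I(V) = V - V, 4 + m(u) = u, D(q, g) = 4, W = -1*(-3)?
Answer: 2200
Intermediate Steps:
W = 3
m(u) = -4 + u
I(V) = 0
(-11*m(-1) + I(3*D(0, -3)))*((-23 + W)*(-2)) = (-11*(-4 - 1) + 0)*((-23 + 3)*(-2)) = (-11*(-5) + 0)*(-20*(-2)) = (55 + 0)*40 = 55*40 = 2200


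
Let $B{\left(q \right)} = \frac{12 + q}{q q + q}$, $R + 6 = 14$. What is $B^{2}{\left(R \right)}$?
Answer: $\frac{25}{324} \approx 0.07716$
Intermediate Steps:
$R = 8$ ($R = -6 + 14 = 8$)
$B{\left(q \right)} = \frac{12 + q}{q + q^{2}}$ ($B{\left(q \right)} = \frac{12 + q}{q^{2} + q} = \frac{12 + q}{q + q^{2}}$)
$B^{2}{\left(R \right)} = \left(\frac{12 + 8}{8 \left(1 + 8\right)}\right)^{2} = \left(\frac{1}{8} \cdot \frac{1}{9} \cdot 20\right)^{2} = \left(\frac{5}{18}\right)^{2} = \frac{25}{324}$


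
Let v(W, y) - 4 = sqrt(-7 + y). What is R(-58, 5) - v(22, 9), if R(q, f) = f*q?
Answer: -294 - sqrt(2) ≈ -295.41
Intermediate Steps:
v(W, y) = 4 + sqrt(-7 + y)
R(-58, 5) - v(22, 9) = 5*(-58) - (4 + sqrt(-7 + 9)) = -290 - (4 + sqrt(2)) = -290 + (-4 - sqrt(2)) = -294 - sqrt(2)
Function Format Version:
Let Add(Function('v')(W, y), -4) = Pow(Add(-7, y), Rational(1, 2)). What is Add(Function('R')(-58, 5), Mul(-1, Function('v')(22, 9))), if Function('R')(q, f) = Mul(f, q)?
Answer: Add(-294, Mul(-1, Pow(2, Rational(1, 2)))) ≈ -295.41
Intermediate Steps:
Function('v')(W, y) = Add(4, Pow(Add(-7, y), Rational(1, 2)))
Add(Function('R')(-58, 5), Mul(-1, Function('v')(22, 9))) = Add(Mul(5, -58), Mul(-1, Add(4, Pow(Add(-7, 9), Rational(1, 2))))) = Add(-290, Mul(-1, Add(4, Pow(2, Rational(1, 2))))) = Add(-290, Add(-4, Mul(-1, Pow(2, Rational(1, 2))))) = Add(-294, Mul(-1, Pow(2, Rational(1, 2))))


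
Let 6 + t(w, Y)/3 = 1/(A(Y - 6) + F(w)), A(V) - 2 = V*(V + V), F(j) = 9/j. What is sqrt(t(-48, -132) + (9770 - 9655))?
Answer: sqrt(36027134578969)/609437 ≈ 9.8489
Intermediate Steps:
A(V) = 2 + 2*V**2 (A(V) = 2 + V*(V + V) = 2 + V*(2*V) = 2 + 2*V**2)
t(w, Y) = -18 + 3/(2 + 2*(-6 + Y)**2 + 9/w) (t(w, Y) = -18 + 3/((2 + 2*(Y - 6)**2) + 9/w) = -18 + 3/((2 + 2*(-6 + Y)**2) + 9/w) = -18 + 3/(2 + 2*(-6 + Y)**2 + 9/w))
sqrt(t(-48, -132) + (9770 - 9655)) = sqrt(3*(-54 - 1*(-48)*(11 + 12*(-6 - 132)**2))/(9 + 2*(-48)*(1 + (-6 - 132)**2)) + (9770 - 9655)) = sqrt(3*(-54 - 1*(-48)*(11 + 12*(-138)**2))/(9 + 2*(-48)*(1 + (-138)**2)) + 115) = sqrt(3*(-54 - 1*(-48)*(11 + 12*19044))/(9 + 2*(-48)*(1 + 19044)) + 115) = sqrt(3*(-54 - 1*(-48)*(11 + 228528))/(9 + 2*(-48)*19045) + 115) = sqrt(3*(-54 - 1*(-48)*228539)/(9 - 1828320) + 115) = sqrt(3*(-54 + 10969872)/(-1828311) + 115) = sqrt(3*(-1/1828311)*10969818 + 115) = sqrt(-10969818/609437 + 115) = sqrt(59115437/609437) = sqrt(36027134578969)/609437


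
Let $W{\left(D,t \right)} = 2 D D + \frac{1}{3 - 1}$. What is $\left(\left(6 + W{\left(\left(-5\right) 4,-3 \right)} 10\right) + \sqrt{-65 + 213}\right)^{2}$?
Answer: $64176269 + 32044 \sqrt{37} \approx 6.4371 \cdot 10^{7}$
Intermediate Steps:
$W{\left(D,t \right)} = \frac{1}{2} + 2 D^{2}$ ($W{\left(D,t \right)} = 2 D^{2} + \frac{1}{2} = \frac{1}{2} + 2 D^{2}$)
$\left(\left(6 + W{\left(\left(-5\right) 4,-3 \right)} 10\right) + \sqrt{-65 + 213}\right)^{2} = \left(\left(6 + \left(\frac{1}{2} + 2 \left(\left(-5\right) 4\right)^{2}\right) 10\right) + \sqrt{-65 + 213}\right)^{2} = \left(\left(6 + \left(\frac{1}{2} + 2 \left(-20\right)^{2}\right) 10\right) + \sqrt{148}\right)^{2} = \left(\left(6 + \left(\frac{1}{2} + 2 \cdot 400\right) 10\right) + 2 \sqrt{37}\right)^{2} = \left(\left(6 + \left(\frac{1}{2} + 800\right) 10\right) + 2 \sqrt{37}\right)^{2} = \left(\left(6 + \frac{1601}{2} \cdot 10\right) + 2 \sqrt{37}\right)^{2} = \left(\left(6 + 8005\right) + 2 \sqrt{37}\right)^{2} = \left(8011 + 2 \sqrt{37}\right)^{2}$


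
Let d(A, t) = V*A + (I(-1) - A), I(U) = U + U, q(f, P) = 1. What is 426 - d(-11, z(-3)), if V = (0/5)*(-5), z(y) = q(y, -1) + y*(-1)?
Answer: 417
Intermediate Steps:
I(U) = 2*U
z(y) = 1 - y (z(y) = 1 + y*(-1) = 1 - y)
V = 0 (V = (0*(⅕))*(-5) = 0*(-5) = 0)
d(A, t) = -2 - A (d(A, t) = 0*A + (2*(-1) - A) = 0 + (-2 - A) = -2 - A)
426 - d(-11, z(-3)) = 426 - (-2 - 1*(-11)) = 426 - (-2 + 11) = 426 - 1*9 = 426 - 9 = 417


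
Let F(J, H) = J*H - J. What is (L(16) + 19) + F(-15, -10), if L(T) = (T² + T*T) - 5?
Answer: 691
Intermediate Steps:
F(J, H) = -J + H*J (F(J, H) = H*J - J = -J + H*J)
L(T) = -5 + 2*T² (L(T) = (T² + T²) - 5 = 2*T² - 5 = -5 + 2*T²)
(L(16) + 19) + F(-15, -10) = ((-5 + 2*16²) + 19) - 15*(-1 - 10) = ((-5 + 2*256) + 19) - 15*(-11) = ((-5 + 512) + 19) + 165 = (507 + 19) + 165 = 526 + 165 = 691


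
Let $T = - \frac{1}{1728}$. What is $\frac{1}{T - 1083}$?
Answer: $- \frac{1728}{1871425} \approx -0.00092336$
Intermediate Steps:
$T = - \frac{1}{1728}$ ($T = \left(-1\right) \frac{1}{1728} = - \frac{1}{1728} \approx -0.0005787$)
$\frac{1}{T - 1083} = \frac{1}{- \frac{1}{1728} - 1083} = \frac{1}{- \frac{1871425}{1728}} = - \frac{1728}{1871425}$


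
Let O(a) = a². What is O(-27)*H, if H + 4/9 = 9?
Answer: 6237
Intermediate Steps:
H = 77/9 (H = -4/9 + 9 = 77/9 ≈ 8.5556)
O(-27)*H = (-27)²*(77/9) = 729*(77/9) = 6237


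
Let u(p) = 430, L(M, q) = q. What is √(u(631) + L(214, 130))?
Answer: 4*√35 ≈ 23.664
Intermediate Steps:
√(u(631) + L(214, 130)) = √(430 + 130) = √560 = 4*√35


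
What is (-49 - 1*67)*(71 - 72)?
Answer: 116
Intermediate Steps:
(-49 - 1*67)*(71 - 72) = (-49 - 67)*(-1) = -116*(-1) = 116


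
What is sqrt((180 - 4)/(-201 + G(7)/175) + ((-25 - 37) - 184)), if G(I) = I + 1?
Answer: I*sqrt(2523270614)/3197 ≈ 15.712*I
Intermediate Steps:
G(I) = 1 + I
sqrt((180 - 4)/(-201 + G(7)/175) + ((-25 - 37) - 184)) = sqrt((180 - 4)/(-201 + (1 + 7)/175) + ((-25 - 37) - 184)) = sqrt(176/(-201 + 8*(1/175)) + (-62 - 184)) = sqrt(176/(-201 + 8/175) - 246) = sqrt(176/(-35167/175) - 246) = sqrt(176*(-175/35167) - 246) = sqrt(-2800/3197 - 246) = sqrt(-789262/3197) = I*sqrt(2523270614)/3197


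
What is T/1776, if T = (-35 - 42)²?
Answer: 5929/1776 ≈ 3.3384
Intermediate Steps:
T = 5929 (T = (-77)² = 5929)
T/1776 = 5929/1776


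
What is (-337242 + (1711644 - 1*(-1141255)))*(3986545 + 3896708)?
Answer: 19831560592221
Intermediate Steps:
(-337242 + (1711644 - 1*(-1141255)))*(3986545 + 3896708) = (-337242 + (1711644 + 1141255))*7883253 = (-337242 + 2852899)*7883253 = 2515657*7883253 = 19831560592221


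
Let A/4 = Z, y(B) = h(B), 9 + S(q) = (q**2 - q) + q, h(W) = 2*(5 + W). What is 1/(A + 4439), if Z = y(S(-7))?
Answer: 1/4799 ≈ 0.00020838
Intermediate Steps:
h(W) = 10 + 2*W
S(q) = -9 + q**2 (S(q) = -9 + ((q**2 - q) + q) = -9 + q**2)
y(B) = 10 + 2*B
Z = 90 (Z = 10 + 2*(-9 + (-7)**2) = 10 + 2*(-9 + 49) = 10 + 2*40 = 10 + 80 = 90)
A = 360 (A = 4*90 = 360)
1/(A + 4439) = 1/(360 + 4439) = 1/4799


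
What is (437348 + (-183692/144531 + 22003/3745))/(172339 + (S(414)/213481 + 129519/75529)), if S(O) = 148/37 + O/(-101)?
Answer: 3816959129922528186803737/1504089511222761188548200 ≈ 2.5377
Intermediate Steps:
S(O) = 4 - O/101 (S(O) = 148*(1/37) + O*(-1/101) = 4 - O/101)
(437348 + (-183692/144531 + 22003/3745))/(172339 + (S(414)/213481 + 129519/75529)) = (437348 + (-183692/144531 + 22003/3745))/(172339 + ((4 - 1/101*414)/213481 + 129519/75529)) = (437348 + (-183692*1/144531 + 22003*(1/3745)))/(172339 + ((4 - 414/101)*(1/213481) + 129519*(1/75529))) = (437348 + (-183692/144531 + 22003/3745))/(172339 + (-10/101*1/213481 + 129519/75529)) = (437348 + 2492189053/541268595)/(172339 + (-10/21561581 + 129519/75529)) = 236725229675113/(541268595*(172339 + 2792633654249/1628524651349)) = 236725229675113/(541268595*(280661102522489560/1628524651349)) = (236725229675113/541268595)*(1628524651349/280661102522489560) = 3816959129922528186803737/1504089511222761188548200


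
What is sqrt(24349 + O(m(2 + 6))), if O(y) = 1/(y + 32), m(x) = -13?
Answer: 2*sqrt(2197502)/19 ≈ 156.04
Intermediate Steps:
O(y) = 1/(32 + y)
sqrt(24349 + O(m(2 + 6))) = sqrt(24349 + 1/(32 - 13)) = sqrt(24349 + 1/19) = sqrt(462632/19) = 2*sqrt(2197502)/19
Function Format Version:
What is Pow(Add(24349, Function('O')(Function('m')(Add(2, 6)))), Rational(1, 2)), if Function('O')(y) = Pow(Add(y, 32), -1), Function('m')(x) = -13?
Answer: Mul(Rational(2, 19), Pow(2197502, Rational(1, 2))) ≈ 156.04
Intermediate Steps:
Function('O')(y) = Pow(Add(32, y), -1)
Pow(Add(24349, Function('O')(Function('m')(Add(2, 6)))), Rational(1, 2)) = Pow(Add(24349, Pow(Add(32, -13), -1)), Rational(1, 2)) = Pow(Add(24349, Pow(19, -1)), Rational(1, 2)) = Pow(Add(24349, Rational(1, 19)), Rational(1, 2)) = Pow(Rational(462632, 19), Rational(1, 2)) = Mul(Rational(2, 19), Pow(2197502, Rational(1, 2)))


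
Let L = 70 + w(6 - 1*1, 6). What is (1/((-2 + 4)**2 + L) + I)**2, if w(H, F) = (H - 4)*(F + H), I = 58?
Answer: 24314761/7225 ≈ 3365.4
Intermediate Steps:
w(H, F) = (-4 + H)*(F + H)
L = 81 (L = 70 + ((6 - 1*1)**2 - 4*6 - 4*(6 - 1*1) + 6*(6 - 1*1)) = 70 + ((6 - 1)**2 - 24 - 4*(6 - 1) + 6*(6 - 1)) = 70 + (5**2 - 24 - 4*5 + 6*5) = 70 + (25 - 24 - 20 + 30) = 70 + 11 = 81)
(1/((-2 + 4)**2 + L) + I)**2 = (1/((-2 + 4)**2 + 81) + 58)**2 = (1/(2**2 + 81) + 58)**2 = (1/(4 + 81) + 58)**2 = (1/85 + 58)**2 = (4931/85)**2 = 24314761/7225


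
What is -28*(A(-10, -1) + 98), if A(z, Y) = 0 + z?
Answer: -2464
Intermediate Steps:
A(z, Y) = z
-28*(A(-10, -1) + 98) = -28*(-10 + 98) = -28*88 = -2464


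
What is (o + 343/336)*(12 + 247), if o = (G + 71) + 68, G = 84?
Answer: 2785027/48 ≈ 58021.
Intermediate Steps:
o = 223 (o = (84 + 71) + 68 = 155 + 68 = 223)
(o + 343/336)*(12 + 247) = (223 + 343/336)*(12 + 247) = (223 + 343*(1/336))*259 = (223 + 49/48)*259 = (10753/48)*259 = 2785027/48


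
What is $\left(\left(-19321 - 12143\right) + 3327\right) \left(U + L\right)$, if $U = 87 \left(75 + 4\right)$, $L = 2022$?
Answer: $-250278615$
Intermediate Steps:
$U = 6873$ ($U = 87 \cdot 79 = 6873$)
$\left(\left(-19321 - 12143\right) + 3327\right) \left(U + L\right) = \left(\left(-19321 - 12143\right) + 3327\right) \left(6873 + 2022\right) = \left(\left(-19321 - 12143\right) + 3327\right) 8895 = \left(-31464 + 3327\right) 8895 = \left(-28137\right) 8895 = -250278615$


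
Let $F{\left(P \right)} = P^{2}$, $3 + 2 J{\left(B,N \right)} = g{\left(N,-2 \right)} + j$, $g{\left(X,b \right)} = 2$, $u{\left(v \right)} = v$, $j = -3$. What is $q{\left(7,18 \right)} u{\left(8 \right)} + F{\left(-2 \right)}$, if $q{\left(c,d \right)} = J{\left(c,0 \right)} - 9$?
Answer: $-84$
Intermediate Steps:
$J{\left(B,N \right)} = -2$ ($J{\left(B,N \right)} = - \frac{3}{2} + \frac{2 - 3}{2} = - \frac{3}{2} + \frac{1}{2} \left(-1\right) = - \frac{3}{2} - \frac{1}{2} = -2$)
$q{\left(c,d \right)} = -11$ ($q{\left(c,d \right)} = -2 - 9 = -11$)
$q{\left(7,18 \right)} u{\left(8 \right)} + F{\left(-2 \right)} = \left(-11\right) 8 + \left(-2\right)^{2} = -88 + 4 = -84$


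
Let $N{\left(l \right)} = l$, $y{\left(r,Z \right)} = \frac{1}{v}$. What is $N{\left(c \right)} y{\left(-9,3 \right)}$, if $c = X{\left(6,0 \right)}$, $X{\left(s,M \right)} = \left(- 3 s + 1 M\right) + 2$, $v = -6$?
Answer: $\frac{8}{3} \approx 2.6667$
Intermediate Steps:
$X{\left(s,M \right)} = 2 + M - 3 s$ ($X{\left(s,M \right)} = \left(- 3 s + M\right) + 2 = \left(M - 3 s\right) + 2 = 2 + M - 3 s$)
$y{\left(r,Z \right)} = - \frac{1}{6}$ ($y{\left(r,Z \right)} = \frac{1}{-6} = - \frac{1}{6}$)
$c = -16$ ($c = 2 + 0 - 18 = -16$)
$N{\left(c \right)} y{\left(-9,3 \right)} = \left(-16\right) \left(- \frac{1}{6}\right) = \frac{8}{3}$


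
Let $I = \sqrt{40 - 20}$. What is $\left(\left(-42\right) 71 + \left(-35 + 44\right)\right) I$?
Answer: $- 5946 \sqrt{5} \approx -13296.0$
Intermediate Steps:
$I = 2 \sqrt{5}$ ($I = \sqrt{20} = 2 \sqrt{5} \approx 4.4721$)
$\left(\left(-42\right) 71 + \left(-35 + 44\right)\right) I = \left(\left(-42\right) 71 + \left(-35 + 44\right)\right) 2 \sqrt{5} = \left(-2982 + 9\right) 2 \sqrt{5} = - 2973 \cdot 2 \sqrt{5} = - 5946 \sqrt{5}$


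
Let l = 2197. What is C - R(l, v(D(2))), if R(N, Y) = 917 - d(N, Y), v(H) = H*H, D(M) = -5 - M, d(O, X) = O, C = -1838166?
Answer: -1836886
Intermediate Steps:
v(H) = H²
R(N, Y) = 917 - N
C - R(l, v(D(2))) = -1838166 - (917 - 1*2197) = -1838166 - (917 - 2197) = -1838166 - 1*(-1280) = -1838166 + 1280 = -1836886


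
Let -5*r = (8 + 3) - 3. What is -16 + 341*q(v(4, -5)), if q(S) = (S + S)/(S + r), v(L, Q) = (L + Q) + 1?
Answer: -16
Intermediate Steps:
r = -8/5 (r = -((8 + 3) - 3)/5 = -(11 - 3)/5 = -⅕*8 = -8/5 ≈ -1.6000)
v(L, Q) = 1 + L + Q
q(S) = 2*S/(-8/5 + S) (q(S) = (S + S)/(S - 8/5) = (2*S)/(-8/5 + S) = 2*S/(-8/5 + S))
-16 + 341*q(v(4, -5)) = -16 + 341*(10*(1 + 4 - 5)/(-8 + 5*(1 + 4 - 5))) = -16 + 341*(10*0/(-8 + 5*0)) = -16 + 341*(10*0/(-8 + 0)) = -16 + 341*(10*0/(-8)) = -16 + 341*(10*0*(-⅛)) = -16 + 341*0 = -16 + 0 = -16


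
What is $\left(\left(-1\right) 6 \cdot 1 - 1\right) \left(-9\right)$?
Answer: $63$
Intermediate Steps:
$\left(\left(-1\right) 6 \cdot 1 - 1\right) \left(-9\right) = \left(\left(-6\right) 1 - 1\right) \left(-9\right) = \left(-6 - 1\right) \left(-9\right) = \left(-7\right) \left(-9\right) = 63$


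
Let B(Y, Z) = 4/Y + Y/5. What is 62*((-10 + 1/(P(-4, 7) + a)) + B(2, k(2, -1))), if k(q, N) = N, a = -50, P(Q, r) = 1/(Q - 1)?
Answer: -592906/1255 ≈ -472.44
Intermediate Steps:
P(Q, r) = 1/(-1 + Q)
B(Y, Z) = 4/Y + Y/5 (B(Y, Z) = 4/Y + Y*(⅕) = 4/Y + Y/5)
62*((-10 + 1/(P(-4, 7) + a)) + B(2, k(2, -1))) = 62*((-10 + 1/(1/(-1 - 4) - 50)) + (4/2 + (⅕)*2)) = 62*((-10 + 1/(1/(-5) - 50)) + (4*(½) + ⅖)) = 62*((-10 + 1/(-⅕ - 50)) + (2 + ⅖)) = 62*((-10 + 1/(-251/5)) + 12/5) = 62*((-10 - 5/251) + 12/5) = 62*(-2515/251 + 12/5) = 62*(-9563/1255) = -592906/1255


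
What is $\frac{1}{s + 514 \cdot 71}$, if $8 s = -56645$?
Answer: $\frac{8}{235307} \approx 3.3998 \cdot 10^{-5}$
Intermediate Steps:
$s = - \frac{56645}{8}$ ($s = \frac{1}{8} \left(-56645\right) = - \frac{56645}{8} \approx -7080.6$)
$\frac{1}{s + 514 \cdot 71} = \frac{1}{- \frac{56645}{8} + 514 \cdot 71} = \frac{1}{- \frac{56645}{8} + 36494} = \frac{1}{\frac{235307}{8}} = \frac{8}{235307}$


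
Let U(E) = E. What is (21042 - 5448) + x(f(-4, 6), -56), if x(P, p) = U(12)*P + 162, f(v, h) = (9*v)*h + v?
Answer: 13116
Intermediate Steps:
f(v, h) = v + 9*h*v (f(v, h) = 9*h*v + v = v + 9*h*v)
x(P, p) = 162 + 12*P (x(P, p) = 12*P + 162 = 162 + 12*P)
(21042 - 5448) + x(f(-4, 6), -56) = (21042 - 5448) + (162 + 12*(-4*(1 + 9*6))) = 15594 + (162 + 12*(-4*(1 + 54))) = 15594 + (162 + 12*(-4*55)) = 15594 + (162 + 12*(-220)) = 15594 + (162 - 2640) = 15594 - 2478 = 13116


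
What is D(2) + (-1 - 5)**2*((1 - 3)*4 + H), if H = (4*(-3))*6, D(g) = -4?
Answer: -2884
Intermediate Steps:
H = -72 (H = -12*6 = -72)
D(2) + (-1 - 5)**2*((1 - 3)*4 + H) = -4 + (-1 - 5)**2*((1 - 3)*4 - 72) = -4 + (-6)**2*(-2*4 - 72) = -4 + 36*(-8 - 72) = -4 + 36*(-80) = -4 - 2880 = -2884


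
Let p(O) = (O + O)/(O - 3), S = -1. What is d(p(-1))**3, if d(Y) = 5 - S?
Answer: 216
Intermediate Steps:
p(O) = 2*O/(-3 + O) (p(O) = (2*O)/(-3 + O) = 2*O/(-3 + O))
d(Y) = 6 (d(Y) = 5 - 1*(-1) = 5 + 1 = 6)
d(p(-1))**3 = 6**3 = 216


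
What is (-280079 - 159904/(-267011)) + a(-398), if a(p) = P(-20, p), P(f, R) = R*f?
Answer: -72658606405/267011 ≈ -2.7212e+5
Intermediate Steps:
a(p) = -20*p (a(p) = p*(-20) = -20*p)
(-280079 - 159904/(-267011)) + a(-398) = (-280079 - 159904/(-267011)) - 20*(-398) = (-280079 - 159904*(-1/267011)) + 7960 = (-280079 + 159904/267011) + 7960 = -74784013965/267011 + 7960 = -72658606405/267011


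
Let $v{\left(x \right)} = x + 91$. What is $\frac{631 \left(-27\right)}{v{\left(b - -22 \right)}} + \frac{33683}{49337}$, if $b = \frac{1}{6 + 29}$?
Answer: $- \frac{29286156467}{195177172} \approx -150.05$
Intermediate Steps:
$b = \frac{1}{35} \approx 0.028571$
$v{\left(x \right)} = 91 + x$
$\frac{631 \left(-27\right)}{v{\left(b - -22 \right)}} + \frac{33683}{49337} = \frac{631 \left(-27\right)}{91 + \left(\frac{1}{35} - -22\right)} + \frac{33683}{49337} = - \frac{17037}{91 + \left(\frac{1}{35} + 22\right)} + 33683 \cdot \frac{1}{49337} = - \frac{17037}{91 + \frac{771}{35}} + \frac{33683}{49337} = - \frac{17037}{\frac{3956}{35}} + \frac{33683}{49337} = \left(-17037\right) \frac{35}{3956} + \frac{33683}{49337} = - \frac{596295}{3956} + \frac{33683}{49337} = - \frac{29286156467}{195177172}$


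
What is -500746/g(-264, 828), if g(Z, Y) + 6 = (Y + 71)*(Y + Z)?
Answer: -250373/253515 ≈ -0.98761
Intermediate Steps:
g(Z, Y) = -6 + (71 + Y)*(Y + Z) (g(Z, Y) = -6 + (Y + 71)*(Y + Z) = -6 + (71 + Y)*(Y + Z))
-500746/g(-264, 828) = -500746/(-6 + 828² + 71*828 + 71*(-264) + 828*(-264)) = -500746/(-6 + 685584 + 58788 - 18744 - 218592) = -500746/507030 = -500746*1/507030 = -250373/253515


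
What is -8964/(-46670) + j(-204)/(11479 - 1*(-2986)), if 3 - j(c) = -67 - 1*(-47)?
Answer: 13073767/67508155 ≈ 0.19366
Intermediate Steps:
j(c) = 23 (j(c) = 3 - (-67 - 1*(-47)) = 3 - (-67 + 47) = 3 - 1*(-20) = 3 + 20 = 23)
-8964/(-46670) + j(-204)/(11479 - 1*(-2986)) = -8964/(-46670) + 23/(11479 - 1*(-2986)) = -8964*(-1/46670) + 23/(11479 + 2986) = 4482/23335 + 23/14465 = 13073767/67508155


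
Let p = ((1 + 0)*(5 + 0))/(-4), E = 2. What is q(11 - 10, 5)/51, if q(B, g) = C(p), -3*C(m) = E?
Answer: -2/153 ≈ -0.013072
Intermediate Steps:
p = -5/4 (p = (1*5)*(-1/4) = 5*(-1/4) = -5/4 ≈ -1.2500)
C(m) = -2/3 (C(m) = -1/3*2 = -2/3)
q(B, g) = -2/3
q(11 - 10, 5)/51 = -2/3/51 = -2/3*1/51 = -2/153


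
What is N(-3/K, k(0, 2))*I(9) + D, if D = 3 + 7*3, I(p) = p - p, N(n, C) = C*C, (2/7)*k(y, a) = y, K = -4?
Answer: 24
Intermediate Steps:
k(y, a) = 7*y/2
N(n, C) = C²
I(p) = 0
D = 24 (D = 3 + 21 = 24)
N(-3/K, k(0, 2))*I(9) + D = ((7/2)*0)²*0 + 24 = 0²*0 + 24 = 0*0 + 24 = 0 + 24 = 24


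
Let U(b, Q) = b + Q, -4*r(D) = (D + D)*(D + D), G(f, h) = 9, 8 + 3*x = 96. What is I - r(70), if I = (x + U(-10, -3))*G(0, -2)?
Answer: 5047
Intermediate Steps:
x = 88/3 (x = -8/3 + (1/3)*96 = -8/3 + 32 = 88/3 ≈ 29.333)
r(D) = -D**2 (r(D) = -(D + D)*(D + D)/4 = -2*D*2*D/4 = -D**2)
U(b, Q) = Q + b
I = 147 (I = (88/3 + (-3 - 10))*9 = (88/3 - 13)*9 = (49/3)*9 = 147)
I - r(70) = 147 - (-1)*70**2 = 147 - (-1)*4900 = 147 - 1*(-4900) = 147 + 4900 = 5047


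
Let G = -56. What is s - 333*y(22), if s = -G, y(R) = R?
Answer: -7270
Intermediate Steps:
s = 56 (s = -1*(-56) = 56)
s - 333*y(22) = 56 - 333*22 = 56 - 7326 = -7270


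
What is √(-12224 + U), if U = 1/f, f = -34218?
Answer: I*√1590303727066/11406 ≈ 110.56*I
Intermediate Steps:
U = -1/34218 (U = 1/(-34218) = -1/34218 ≈ -2.9224e-5)
√(-12224 + U) = √(-12224 - 1/34218) = √(-418280833/34218) = I*√1590303727066/11406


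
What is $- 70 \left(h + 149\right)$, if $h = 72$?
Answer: $-15470$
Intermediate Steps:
$- 70 \left(h + 149\right) = - 70 \left(72 + 149\right) = \left(-70\right) 221 = -15470$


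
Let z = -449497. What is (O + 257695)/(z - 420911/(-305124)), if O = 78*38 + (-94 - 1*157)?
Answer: -79456730592/137151901717 ≈ -0.57933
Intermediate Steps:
O = 2713 (O = 2964 + (-94 - 157) = 2964 - 251 = 2713)
(O + 257695)/(z - 420911/(-305124)) = (2713 + 257695)/(-449497 - 420911/(-305124)) = 260408/(-449497 - 420911*(-1/305124)) = 260408/(-449497 + 420911/305124) = 260408/(-137151901717/305124) = 260408*(-305124/137151901717) = -79456730592/137151901717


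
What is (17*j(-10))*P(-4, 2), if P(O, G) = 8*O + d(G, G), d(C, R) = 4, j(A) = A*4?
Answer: 19040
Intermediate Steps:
j(A) = 4*A
P(O, G) = 4 + 8*O (P(O, G) = 8*O + 4 = 4 + 8*O)
(17*j(-10))*P(-4, 2) = (17*(4*(-10)))*(4 + 8*(-4)) = (17*(-40))*(4 - 32) = -680*(-28) = 19040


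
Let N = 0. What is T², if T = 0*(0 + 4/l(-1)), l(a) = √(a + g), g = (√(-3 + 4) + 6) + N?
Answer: 0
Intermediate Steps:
g = 7 (g = (√(-3 + 4) + 6) + 0 = (√1 + 6) + 0 = (1 + 6) + 0 = 7 + 0 = 7)
l(a) = √(7 + a) (l(a) = √(a + 7) = √(7 + a))
T = 0 (T = 0*(0 + 4/(√(7 - 1))) = 0*(0 + 4/(√6)) = 0*(0 + 4*(√6/6)) = 0*(0 + 2*√6/3) = 0*(2*√6/3) = 0)
T² = 0² = 0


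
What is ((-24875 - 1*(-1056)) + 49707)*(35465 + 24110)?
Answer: 1542277600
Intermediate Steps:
((-24875 - 1*(-1056)) + 49707)*(35465 + 24110) = ((-24875 + 1056) + 49707)*59575 = (-23819 + 49707)*59575 = 25888*59575 = 1542277600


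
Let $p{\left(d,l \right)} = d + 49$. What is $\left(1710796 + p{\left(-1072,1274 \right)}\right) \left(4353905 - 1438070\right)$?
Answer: $4985415955455$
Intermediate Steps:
$p{\left(d,l \right)} = 49 + d$
$\left(1710796 + p{\left(-1072,1274 \right)}\right) \left(4353905 - 1438070\right) = \left(1710796 + \left(49 - 1072\right)\right) \left(4353905 - 1438070\right) = \left(1710796 - 1023\right) 2915835 = 1709773 \cdot 2915835 = 4985415955455$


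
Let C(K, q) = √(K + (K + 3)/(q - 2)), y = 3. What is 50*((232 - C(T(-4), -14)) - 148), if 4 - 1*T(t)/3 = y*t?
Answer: 4200 - 25*√717/2 ≈ 3865.3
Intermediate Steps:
T(t) = 12 - 9*t
C(K, q) = √(K + (3 + K)/(-2 + q))
50*((232 - C(T(-4), -14)) - 148) = 50*((232 - √((3 - (12 - 9*(-4)) + (12 - 9*(-4))*(-14))/(-2 - 14))) - 148) = 50*((232 - √((3 - (12 + 36) + (12 + 36)*(-14))/(-16))) - 148) = 50*((232 - √(-(3 - 1*48 + 48*(-14))/16)) - 148) = 50*((232 - √(-(3 - 48 - 672)/16)) - 148) = 50*((232 - √(-1/16*(-717))) - 148) = 50*((232 - √(717/16)) - 148) = 50*((232 - √717/4) - 148) = 50*(84 - √717/4) = 4200 - 25*√717/2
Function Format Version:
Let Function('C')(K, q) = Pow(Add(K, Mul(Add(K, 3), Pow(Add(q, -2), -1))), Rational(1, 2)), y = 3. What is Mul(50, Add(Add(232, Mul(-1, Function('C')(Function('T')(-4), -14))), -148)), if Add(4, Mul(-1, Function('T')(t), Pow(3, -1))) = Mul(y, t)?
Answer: Add(4200, Mul(Rational(-25, 2), Pow(717, Rational(1, 2)))) ≈ 3865.3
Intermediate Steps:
Function('T')(t) = Add(12, Mul(-9, t)) (Function('T')(t) = Add(12, Mul(-3, Mul(3, t))) = Add(12, Mul(-9, t)))
Function('C')(K, q) = Pow(Add(K, Mul(Pow(Add(-2, q), -1), Add(3, K))), Rational(1, 2)) (Function('C')(K, q) = Pow(Add(K, Mul(Add(3, K), Pow(Add(-2, q), -1))), Rational(1, 2)) = Pow(Add(K, Mul(Pow(Add(-2, q), -1), Add(3, K))), Rational(1, 2)))
Mul(50, Add(Add(232, Mul(-1, Function('C')(Function('T')(-4), -14))), -148)) = Mul(50, Add(Add(232, Mul(-1, Pow(Mul(Pow(Add(-2, -14), -1), Add(3, Mul(-1, Add(12, Mul(-9, -4))), Mul(Add(12, Mul(-9, -4)), -14))), Rational(1, 2)))), -148)) = Mul(50, Add(Add(232, Mul(-1, Pow(Mul(Pow(-16, -1), Add(3, Mul(-1, Add(12, 36)), Mul(Add(12, 36), -14))), Rational(1, 2)))), -148)) = Mul(50, Add(Add(232, Mul(-1, Pow(Mul(Rational(-1, 16), Add(3, Mul(-1, 48), Mul(48, -14))), Rational(1, 2)))), -148)) = Mul(50, Add(Add(232, Mul(-1, Pow(Mul(Rational(-1, 16), Add(3, -48, -672)), Rational(1, 2)))), -148)) = Mul(50, Add(Add(232, Mul(-1, Pow(Mul(Rational(-1, 16), -717), Rational(1, 2)))), -148)) = Mul(50, Add(Add(232, Mul(-1, Pow(Rational(717, 16), Rational(1, 2)))), -148)) = Mul(50, Add(Add(232, Mul(-1, Mul(Rational(1, 4), Pow(717, Rational(1, 2))))), -148)) = Mul(50, Add(Add(232, Mul(Rational(-1, 4), Pow(717, Rational(1, 2)))), -148)) = Mul(50, Add(84, Mul(Rational(-1, 4), Pow(717, Rational(1, 2))))) = Add(4200, Mul(Rational(-25, 2), Pow(717, Rational(1, 2))))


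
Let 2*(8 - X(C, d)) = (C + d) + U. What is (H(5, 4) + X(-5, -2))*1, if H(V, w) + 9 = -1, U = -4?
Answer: 7/2 ≈ 3.5000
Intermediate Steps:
X(C, d) = 10 - C/2 - d/2 (X(C, d) = 8 - ((C + d) - 4)/2 = 8 - (-4 + C + d)/2 = 8 + (2 - C/2 - d/2) = 10 - C/2 - d/2)
H(V, w) = -10 (H(V, w) = -9 - 1 = -10)
(H(5, 4) + X(-5, -2))*1 = (-10 + (10 - 1/2*(-5) - 1/2*(-2)))*1 = (-10 + (10 + 5/2 + 1))*1 = (-10 + 27/2)*1 = (7/2)*1 = 7/2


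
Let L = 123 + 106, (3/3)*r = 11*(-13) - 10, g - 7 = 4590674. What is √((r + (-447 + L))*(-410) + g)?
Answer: √4742791 ≈ 2177.8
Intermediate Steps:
g = 4590681 (g = 7 + 4590674 = 4590681)
r = -153 (r = 11*(-13) - 10 = -143 - 10 = -153)
L = 229
√((r + (-447 + L))*(-410) + g) = √((-153 + (-447 + 229))*(-410) + 4590681) = √((-153 - 218)*(-410) + 4590681) = √(-371*(-410) + 4590681) = √(152110 + 4590681) = √4742791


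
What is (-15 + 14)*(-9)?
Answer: 9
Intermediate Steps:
(-15 + 14)*(-9) = -1*(-9) = 9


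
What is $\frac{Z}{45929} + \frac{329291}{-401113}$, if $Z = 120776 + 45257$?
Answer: $\frac{51473988390}{18422718977} \approx 2.794$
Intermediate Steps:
$Z = 166033$
$\frac{Z}{45929} + \frac{329291}{-401113} = \frac{166033}{45929} + \frac{329291}{-401113} = 166033 \cdot \frac{1}{45929} + 329291 \left(- \frac{1}{401113}\right) = \frac{166033}{45929} - \frac{329291}{401113} = \frac{51473988390}{18422718977}$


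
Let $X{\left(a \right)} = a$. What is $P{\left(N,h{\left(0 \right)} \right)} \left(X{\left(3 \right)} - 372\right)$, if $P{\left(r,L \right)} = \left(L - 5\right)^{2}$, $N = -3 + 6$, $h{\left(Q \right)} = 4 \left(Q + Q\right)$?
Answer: $-9225$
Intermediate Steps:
$h{\left(Q \right)} = 8 Q$ ($h{\left(Q \right)} = 4 \cdot 2 Q = 8 Q$)
$N = 3$
$P{\left(r,L \right)} = \left(-5 + L\right)^{2}$ ($P{\left(r,L \right)} = \left(L - 5\right)^{2} = \left(-5 + L\right)^{2}$)
$P{\left(N,h{\left(0 \right)} \right)} \left(X{\left(3 \right)} - 372\right) = \left(-5 + 8 \cdot 0\right)^{2} \left(3 - 372\right) = \left(-5 + 0\right)^{2} \left(-369\right) = \left(-5\right)^{2} \left(-369\right) = 25 \left(-369\right) = -9225$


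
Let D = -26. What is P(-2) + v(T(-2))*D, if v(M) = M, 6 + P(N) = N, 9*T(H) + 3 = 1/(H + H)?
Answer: 25/18 ≈ 1.3889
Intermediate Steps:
T(H) = -⅓ + 1/(18*H) (T(H) = -⅓ + 1/(9*(H + H)) = -⅓ + 1/(9*((2*H))) = -⅓ + (1/(2*H))/9 = -⅓ + 1/(18*H))
P(N) = -6 + N
P(-2) + v(T(-2))*D = (-6 - 2) + ((1/18)*(1 - 6*(-2))/(-2))*(-26) = -8 + ((1/18)*(-½)*(1 + 12))*(-26) = -8 + ((1/18)*(-½)*13)*(-26) = -8 - 13/36*(-26) = -8 + 169/18 = 25/18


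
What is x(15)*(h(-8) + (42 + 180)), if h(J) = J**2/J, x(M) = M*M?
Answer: 48150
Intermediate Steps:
x(M) = M**2
h(J) = J
x(15)*(h(-8) + (42 + 180)) = 15**2*(-8 + (42 + 180)) = 225*(-8 + 222) = 225*214 = 48150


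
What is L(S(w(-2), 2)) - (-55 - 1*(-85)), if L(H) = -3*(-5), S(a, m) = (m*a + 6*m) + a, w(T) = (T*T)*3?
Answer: -15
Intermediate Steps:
w(T) = 3*T**2 (w(T) = T**2*3 = 3*T**2)
S(a, m) = a + 6*m + a*m (S(a, m) = (a*m + 6*m) + a = (6*m + a*m) + a = a + 6*m + a*m)
L(H) = 15
L(S(w(-2), 2)) - (-55 - 1*(-85)) = 15 - (-55 - 1*(-85)) = 15 - (-55 + 85) = 15 - 1*30 = 15 - 30 = -15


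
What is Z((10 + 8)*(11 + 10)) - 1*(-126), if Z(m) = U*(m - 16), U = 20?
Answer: 7366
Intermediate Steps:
Z(m) = -320 + 20*m (Z(m) = 20*(m - 16) = 20*(-16 + m) = -320 + 20*m)
Z((10 + 8)*(11 + 10)) - 1*(-126) = (-320 + 20*((10 + 8)*(11 + 10))) - 1*(-126) = (-320 + 20*(18*21)) + 126 = (-320 + 20*378) + 126 = (-320 + 7560) + 126 = 7240 + 126 = 7366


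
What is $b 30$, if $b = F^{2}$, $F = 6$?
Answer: $1080$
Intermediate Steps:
$b = 36$ ($b = 6^{2} = 36$)
$b 30 = 36 \cdot 30 = 1080$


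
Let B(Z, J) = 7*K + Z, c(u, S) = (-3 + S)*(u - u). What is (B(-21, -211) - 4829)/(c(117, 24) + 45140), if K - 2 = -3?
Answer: -4857/45140 ≈ -0.10760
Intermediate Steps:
K = -1 (K = 2 - 3 = -1)
c(u, S) = 0 (c(u, S) = (-3 + S)*0 = 0)
B(Z, J) = -7 + Z (B(Z, J) = 7*(-1) + Z = -7 + Z)
(B(-21, -211) - 4829)/(c(117, 24) + 45140) = ((-7 - 21) - 4829)/(0 + 45140) = (-28 - 4829)/45140 = -4857*1/45140 = -4857/45140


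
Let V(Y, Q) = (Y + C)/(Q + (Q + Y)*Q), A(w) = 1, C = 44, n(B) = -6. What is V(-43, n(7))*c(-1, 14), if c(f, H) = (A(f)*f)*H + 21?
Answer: 7/288 ≈ 0.024306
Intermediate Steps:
V(Y, Q) = (44 + Y)/(Q + Q*(Q + Y)) (V(Y, Q) = (Y + 44)/(Q + (Q + Y)*Q) = (44 + Y)/(Q + Q*(Q + Y)))
c(f, H) = 21 + H*f (c(f, H) = (1*f)*H + 21 = f*H + 21 = H*f + 21 = 21 + H*f)
V(-43, n(7))*c(-1, 14) = ((44 - 43)/((-6)*(1 - 6 - 43)))*(21 + 14*(-1)) = (-⅙*1/(-48))*(21 - 14) = -⅙*(-1/48)*1*7 = (1/288)*7 = 7/288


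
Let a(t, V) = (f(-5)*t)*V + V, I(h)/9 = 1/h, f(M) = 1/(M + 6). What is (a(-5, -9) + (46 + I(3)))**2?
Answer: 7225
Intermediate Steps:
f(M) = 1/(6 + M)
I(h) = 9/h (I(h) = 9*(1/h) = 9/h)
a(t, V) = V + V*t (a(t, V) = (t/(6 - 5))*V + V = (t/1)*V + V = (1*t)*V + V = t*V + V = V*t + V = V + V*t)
(a(-5, -9) + (46 + I(3)))**2 = (-9*(1 - 5) + (46 + 9/3))**2 = (-9*(-4) + (46 + 9*(1/3)))**2 = (36 + (46 + 3))**2 = (36 + 49)**2 = 85**2 = 7225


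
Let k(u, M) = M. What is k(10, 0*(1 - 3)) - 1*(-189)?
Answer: 189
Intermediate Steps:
k(10, 0*(1 - 3)) - 1*(-189) = 0*(1 - 3) - 1*(-189) = 0*(-2) + 189 = 0 + 189 = 189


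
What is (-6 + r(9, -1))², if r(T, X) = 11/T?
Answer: 1849/81 ≈ 22.827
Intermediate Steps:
(-6 + r(9, -1))² = (-6 + 11/9)² = (-43/9)² = 1849/81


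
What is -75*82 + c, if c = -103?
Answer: -6253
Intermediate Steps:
-75*82 + c = -75*82 - 103 = -6150 - 103 = -6253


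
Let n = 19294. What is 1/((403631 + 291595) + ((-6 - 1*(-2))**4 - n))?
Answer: 1/676188 ≈ 1.4789e-6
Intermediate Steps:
1/((403631 + 291595) + ((-6 - 1*(-2))**4 - n)) = 1/((403631 + 291595) + ((-6 - 1*(-2))**4 - 1*19294)) = 1/(695226 + ((-6 + 2)**4 - 19294)) = 1/(695226 + ((-4)**4 - 19294)) = 1/(695226 + (256 - 19294)) = 1/(695226 - 19038) = 1/676188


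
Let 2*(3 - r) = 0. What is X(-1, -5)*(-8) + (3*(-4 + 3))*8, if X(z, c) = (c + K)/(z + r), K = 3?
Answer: -16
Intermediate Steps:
r = 3 (r = 3 - ½*0 = 3 + 0 = 3)
X(z, c) = (3 + c)/(3 + z) (X(z, c) = (c + 3)/(z + 3) = (3 + c)/(3 + z))
X(-1, -5)*(-8) + (3*(-4 + 3))*8 = ((3 - 5)/(3 - 1))*(-8) + (3*(-4 + 3))*8 = (-2/2)*(-8) + (3*(-1))*8 = ((½)*(-2))*(-8) - 3*8 = -1*(-8) - 24 = 8 - 24 = -16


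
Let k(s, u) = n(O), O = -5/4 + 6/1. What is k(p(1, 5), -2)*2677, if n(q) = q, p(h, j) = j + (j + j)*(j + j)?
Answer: 50863/4 ≈ 12716.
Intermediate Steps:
O = 19/4 (O = -5*¼ + 6*1 = -5/4 + 6 = 19/4 ≈ 4.7500)
p(h, j) = j + 4*j² (p(h, j) = j + (2*j)*(2*j) = j + 4*j²)
k(s, u) = 19/4
k(p(1, 5), -2)*2677 = (19/4)*2677 = 50863/4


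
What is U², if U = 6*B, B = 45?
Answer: 72900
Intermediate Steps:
U = 270 (U = 6*45 = 270)
U² = 270² = 72900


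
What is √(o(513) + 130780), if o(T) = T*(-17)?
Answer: 7*√2491 ≈ 349.37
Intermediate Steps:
o(T) = -17*T
√(o(513) + 130780) = √(-17*513 + 130780) = √(-8721 + 130780) = √122059 = 7*√2491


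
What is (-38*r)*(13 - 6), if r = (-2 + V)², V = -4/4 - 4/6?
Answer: -32186/9 ≈ -3576.2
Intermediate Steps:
V = -5/3 (V = -4*¼ - 4*⅙ = -1 - ⅔ = -5/3 ≈ -1.6667)
r = 121/9 (r = (-2 - 5/3)² = (-11/3)² = 121/9 ≈ 13.444)
(-38*r)*(13 - 6) = (-38*121/9)*(13 - 6) = -4598/9*7 = -32186/9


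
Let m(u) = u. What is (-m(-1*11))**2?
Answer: 121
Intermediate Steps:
(-m(-1*11))**2 = (-(-1)*11)**2 = (-1*(-11))**2 = 11**2 = 121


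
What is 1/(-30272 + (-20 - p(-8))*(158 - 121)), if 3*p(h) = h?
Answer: -3/92740 ≈ -3.2349e-5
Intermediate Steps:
p(h) = h/3
1/(-30272 + (-20 - p(-8))*(158 - 121)) = 1/(-30272 + (-20 - (-8)/3)*(158 - 121)) = 1/(-30272 + (-20 - 1*(-8/3))*37) = 1/(-30272 + (-20 + 8/3)*37) = 1/(-30272 - 52/3*37) = 1/(-30272 - 1924/3) = 1/(-92740/3) = -3/92740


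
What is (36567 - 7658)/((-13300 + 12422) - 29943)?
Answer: -28909/30821 ≈ -0.93796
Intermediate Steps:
(36567 - 7658)/((-13300 + 12422) - 29943) = 28909/(-878 - 29943) = 28909/(-30821) = 28909*(-1/30821) = -28909/30821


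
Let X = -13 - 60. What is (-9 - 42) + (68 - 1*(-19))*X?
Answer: -6402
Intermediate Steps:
X = -73
(-9 - 42) + (68 - 1*(-19))*X = (-9 - 42) + (68 - 1*(-19))*(-73) = -51 + (68 + 19)*(-73) = -51 + 87*(-73) = -51 - 6351 = -6402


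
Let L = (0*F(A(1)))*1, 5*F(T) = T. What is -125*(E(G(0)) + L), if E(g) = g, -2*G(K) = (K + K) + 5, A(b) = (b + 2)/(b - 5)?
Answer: 625/2 ≈ 312.50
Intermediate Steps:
A(b) = (2 + b)/(-5 + b)
F(T) = T/5
L = 0 (L = (0*(((2 + 1)/(-5 + 1))/5))*1 = (0*((3/(-4))/5))*1 = (0*((-¼*3)/5))*1 = (0*((⅕)*(-¾)))*1 = (0*(-3/20))*1 = 0*1 = 0)
G(K) = -5/2 - K (G(K) = -((K + K) + 5)/2 = -(2*K + 5)/2 = -(5 + 2*K)/2 = -5/2 - K)
-125*(E(G(0)) + L) = -125*((-5/2 - 1*0) + 0) = -125*((-5/2 + 0) + 0) = -125*(-5/2 + 0) = -125*(-5/2) = 625/2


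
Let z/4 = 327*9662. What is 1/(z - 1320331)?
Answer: 1/11317565 ≈ 8.8358e-8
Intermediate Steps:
z = 12637896 (z = 4*(327*9662) = 4*3159474 = 12637896)
1/(z - 1320331) = 1/(12637896 - 1320331) = 1/11317565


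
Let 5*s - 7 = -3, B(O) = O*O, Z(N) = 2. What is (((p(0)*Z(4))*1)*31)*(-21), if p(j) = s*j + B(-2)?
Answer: -5208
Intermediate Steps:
B(O) = O²
s = ⅘ (s = 7/5 + (⅕)*(-3) = 7/5 - ⅗ = ⅘ ≈ 0.80000)
p(j) = 4 + 4*j/5 (p(j) = 4*j/5 + (-2)² = 4*j/5 + 4 = 4 + 4*j/5)
(((p(0)*Z(4))*1)*31)*(-21) = ((((4 + (⅘)*0)*2)*1)*31)*(-21) = ((((4 + 0)*2)*1)*31)*(-21) = (((4*2)*1)*31)*(-21) = ((8*1)*31)*(-21) = (8*31)*(-21) = 248*(-21) = -5208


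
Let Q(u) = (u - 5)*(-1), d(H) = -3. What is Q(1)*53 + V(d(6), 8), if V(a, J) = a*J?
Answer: 188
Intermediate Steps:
V(a, J) = J*a
Q(u) = 5 - u (Q(u) = (-5 + u)*(-1) = 5 - u)
Q(1)*53 + V(d(6), 8) = (5 - 1*1)*53 + 8*(-3) = (5 - 1)*53 - 24 = 4*53 - 24 = 212 - 24 = 188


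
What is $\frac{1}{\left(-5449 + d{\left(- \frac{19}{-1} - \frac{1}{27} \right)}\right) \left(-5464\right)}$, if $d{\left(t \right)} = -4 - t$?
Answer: $\frac{27}{807267752} \approx 3.3446 \cdot 10^{-8}$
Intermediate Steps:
$\frac{1}{\left(-5449 + d{\left(- \frac{19}{-1} - \frac{1}{27} \right)}\right) \left(-5464\right)} = \frac{1}{\left(-5449 - \left(4 + 19 - \frac{1}{27}\right)\right) \left(-5464\right)} = \frac{1}{-5449 - \left(4 + 19 - \frac{1}{27}\right)} \left(- \frac{1}{5464}\right) = \frac{1}{-5449 - \frac{620}{27}} \left(- \frac{1}{5464}\right) = \frac{1}{- \frac{147743}{27}} \left(- \frac{1}{5464}\right) = \left(- \frac{27}{147743}\right) \left(- \frac{1}{5464}\right) = \frac{27}{807267752}$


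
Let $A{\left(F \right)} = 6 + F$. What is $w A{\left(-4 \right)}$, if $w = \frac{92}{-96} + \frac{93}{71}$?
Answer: $\frac{599}{852} \approx 0.70305$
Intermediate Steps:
$w = \frac{599}{1704}$ ($w = 92 \left(- \frac{1}{96}\right) + 93 \cdot \frac{1}{71} = - \frac{23}{24} + \frac{93}{71} = \frac{599}{1704} \approx 0.35153$)
$w A{\left(-4 \right)} = \frac{599 \left(6 - 4\right)}{1704} = \frac{599}{1704} \cdot 2 = \frac{599}{852}$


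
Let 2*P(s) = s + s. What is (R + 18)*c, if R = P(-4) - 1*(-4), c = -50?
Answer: -900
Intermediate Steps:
P(s) = s (P(s) = (s + s)/2 = (2*s)/2 = s)
R = 0 (R = -4 - 1*(-4) = -4 + 4 = 0)
(R + 18)*c = (0 + 18)*(-50) = 18*(-50) = -900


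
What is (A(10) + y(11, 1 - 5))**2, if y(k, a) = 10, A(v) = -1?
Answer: 81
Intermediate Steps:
(A(10) + y(11, 1 - 5))**2 = (-1 + 10)**2 = 9**2 = 81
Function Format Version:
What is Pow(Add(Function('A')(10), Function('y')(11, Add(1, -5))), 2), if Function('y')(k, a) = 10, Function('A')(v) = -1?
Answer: 81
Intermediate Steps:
Pow(Add(Function('A')(10), Function('y')(11, Add(1, -5))), 2) = Pow(Add(-1, 10), 2) = Pow(9, 2) = 81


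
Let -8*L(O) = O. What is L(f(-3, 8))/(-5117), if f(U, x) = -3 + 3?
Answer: 0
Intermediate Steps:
f(U, x) = 0
L(O) = -O/8
L(f(-3, 8))/(-5117) = -1/8*0/(-5117) = 0*(-1/5117) = 0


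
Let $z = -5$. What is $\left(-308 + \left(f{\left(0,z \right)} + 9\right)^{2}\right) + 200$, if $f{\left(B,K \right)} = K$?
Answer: $-92$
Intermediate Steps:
$\left(-308 + \left(f{\left(0,z \right)} + 9\right)^{2}\right) + 200 = \left(-308 + \left(-5 + 9\right)^{2}\right) + 200 = \left(-308 + 4^{2}\right) + 200 = \left(-308 + 16\right) + 200 = -292 + 200 = -92$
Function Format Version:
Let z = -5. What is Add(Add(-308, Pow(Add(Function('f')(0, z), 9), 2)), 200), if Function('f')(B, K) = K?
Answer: -92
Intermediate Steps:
Add(Add(-308, Pow(Add(Function('f')(0, z), 9), 2)), 200) = Add(Add(-308, Pow(Add(-5, 9), 2)), 200) = Add(Add(-308, Pow(4, 2)), 200) = Add(Add(-308, 16), 200) = Add(-292, 200) = -92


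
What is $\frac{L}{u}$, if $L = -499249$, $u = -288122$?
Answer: $\frac{499249}{288122} \approx 1.7328$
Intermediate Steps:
$\frac{L}{u} = - \frac{499249}{-288122} = \left(-499249\right) \left(- \frac{1}{288122}\right) = \frac{499249}{288122}$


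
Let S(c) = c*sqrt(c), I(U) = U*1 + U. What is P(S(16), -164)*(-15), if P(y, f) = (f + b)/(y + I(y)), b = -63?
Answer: 1135/64 ≈ 17.734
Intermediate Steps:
I(U) = 2*U (I(U) = U + U = 2*U)
S(c) = c**(3/2)
P(y, f) = (-63 + f)/(3*y) (P(y, f) = (f - 63)/(y + 2*y) = (-63 + f)/((3*y)) = (-63 + f)*(1/(3*y)) = (-63 + f)/(3*y))
P(S(16), -164)*(-15) = ((-63 - 164)/(3*(16**(3/2))))*(-15) = ((1/3)*(-227)/64)*(-15) = ((1/3)*(1/64)*(-227))*(-15) = -227/192*(-15) = 1135/64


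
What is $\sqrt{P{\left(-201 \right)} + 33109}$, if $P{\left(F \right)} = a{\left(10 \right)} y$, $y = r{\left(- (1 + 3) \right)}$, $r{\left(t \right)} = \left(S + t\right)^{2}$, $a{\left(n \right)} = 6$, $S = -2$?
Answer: $5 \sqrt{1333} \approx 182.55$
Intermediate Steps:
$r{\left(t \right)} = \left(-2 + t\right)^{2}$
$y = 36$ ($y = \left(-2 - \left(1 + 3\right)\right)^{2} = \left(-2 - 4\right)^{2} = \left(-6\right)^{2} = 36$)
$P{\left(F \right)} = 216$ ($P{\left(F \right)} = 6 \cdot 36 = 216$)
$\sqrt{P{\left(-201 \right)} + 33109} = \sqrt{216 + 33109} = \sqrt{33325} = 5 \sqrt{1333}$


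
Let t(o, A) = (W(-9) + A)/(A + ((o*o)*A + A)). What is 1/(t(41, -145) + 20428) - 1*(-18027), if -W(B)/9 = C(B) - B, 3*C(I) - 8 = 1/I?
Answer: 269601748059708/14955441689 ≈ 18027.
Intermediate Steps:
C(I) = 8/3 + 1/(3*I)
W(B) = 9*B - 3*(1 + 8*B)/B (W(B) = -9*((1 + 8*B)/(3*B) - B) = -9*(-B + (1 + 8*B)/(3*B)) = 9*B - 3*(1 + 8*B)/B)
t(o, A) = (-314/3 + A)/(2*A + A*o²) (t(o, A) = ((-24 - 3/(-9) + 9*(-9)) + A)/(A + ((o*o)*A + A)) = ((-24 - 3*(-⅑) - 81) + A)/(A + (o²*A + A)) = ((-24 + ⅓ - 81) + A)/(A + (A*o² + A)) = (-314/3 + A)/(A + (A + A*o²)) = (-314/3 + A)/(2*A + A*o²))
1/(t(41, -145) + 20428) - 1*(-18027) = 1/((-314/3 - 145)/((-145)*(2 + 41²)) + 20428) - 1*(-18027) = 1/(-1/145*(-749/3)/(2 + 1681) + 20428) + 18027 = 1/(-1/145*(-749/3)/1683 + 20428) + 18027 = 1/(-1/145*1/1683*(-749/3) + 20428) + 18027 = 1/(749/732105 + 20428) + 18027 = 1/(14955441689/732105) + 18027 = 732105/14955441689 + 18027 = 269601748059708/14955441689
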